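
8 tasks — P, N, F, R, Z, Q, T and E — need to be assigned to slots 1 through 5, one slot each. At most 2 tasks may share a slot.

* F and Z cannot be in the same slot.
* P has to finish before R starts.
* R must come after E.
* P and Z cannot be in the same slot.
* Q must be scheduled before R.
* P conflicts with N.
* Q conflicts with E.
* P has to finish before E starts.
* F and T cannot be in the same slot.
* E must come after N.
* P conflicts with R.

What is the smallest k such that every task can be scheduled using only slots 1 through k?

4

The precedence chain requires at least 3 distinct slots.
With at most 2 per slot and 8 tasks, at least 4 slots are needed.
4 works (last occupied slot: 4): for example Z=3, R=4, N=2, Q=1, P=1, E=3, T=4, F=2.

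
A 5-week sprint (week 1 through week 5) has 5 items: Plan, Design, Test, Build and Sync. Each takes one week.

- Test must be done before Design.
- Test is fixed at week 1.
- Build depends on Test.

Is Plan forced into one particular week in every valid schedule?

No

Plan can be week 1 (e.g. Build -> week 2; Test -> week 1; Plan -> week 1; Design -> week 2; Sync -> week 1) or week 2 (e.g. Design in week 2, Plan in week 2, Sync in week 1, Test in week 1, Build in week 2).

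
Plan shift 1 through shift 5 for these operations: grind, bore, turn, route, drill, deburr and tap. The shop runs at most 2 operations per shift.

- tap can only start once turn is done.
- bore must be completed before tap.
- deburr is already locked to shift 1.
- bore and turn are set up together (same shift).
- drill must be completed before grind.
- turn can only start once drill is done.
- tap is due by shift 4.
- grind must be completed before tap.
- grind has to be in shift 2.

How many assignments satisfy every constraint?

Enumerating: bore=shift 3; turn=shift 3; tap=shift 4; route=shift 2; grind=shift 2; deburr=shift 1; drill=shift 1 | grind=shift 2, bore=shift 3, drill=shift 1, route=shift 4, deburr=shift 1, tap=shift 4, turn=shift 3 | bore in shift 3, deburr in shift 1, drill in shift 1, route in shift 5, turn in shift 3, grind in shift 2, tap in shift 4.

3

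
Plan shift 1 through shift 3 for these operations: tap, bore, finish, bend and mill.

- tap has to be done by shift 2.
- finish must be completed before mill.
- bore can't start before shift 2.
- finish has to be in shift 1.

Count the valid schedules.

Splitting on tap: it can be shift 1 (12), shift 2 (12). Listing each branch's schedules as (bore, finish, bend, mill) by shift number:
tap=shift 1: (2,1,1,2) (2,1,1,3) (2,1,2,2) (2,1,2,3) (2,1,3,2) (2,1,3,3) (3,1,1,2) (3,1,1,3) (3,1,2,2) (3,1,2,3) (3,1,3,2) (3,1,3,3) — 12.
tap=shift 2: (2,1,1,2) (2,1,1,3) (2,1,2,2) (2,1,2,3) (2,1,3,2) (2,1,3,3) (3,1,1,2) (3,1,1,3) (3,1,2,2) (3,1,2,3) (3,1,3,2) (3,1,3,3) — 12.
Summing: 12 + 12 = 24.

24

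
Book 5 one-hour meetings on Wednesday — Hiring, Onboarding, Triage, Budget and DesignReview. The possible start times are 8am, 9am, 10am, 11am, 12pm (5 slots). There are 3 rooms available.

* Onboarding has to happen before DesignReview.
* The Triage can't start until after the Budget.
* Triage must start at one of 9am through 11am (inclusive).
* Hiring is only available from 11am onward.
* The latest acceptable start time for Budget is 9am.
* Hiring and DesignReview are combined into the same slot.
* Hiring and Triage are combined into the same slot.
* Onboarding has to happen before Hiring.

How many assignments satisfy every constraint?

6

Splitting on Onboarding: it can be 8am (2), 9am (2), 10am (2). Listing each branch's schedules as (Hiring, Triage, Budget, DesignReview):
Onboarding=8am: (11am,11am,8am,11am) (11am,11am,9am,11am) — 2.
Onboarding=9am: (11am,11am,8am,11am) (11am,11am,9am,11am) — 2.
Onboarding=10am: (11am,11am,8am,11am) (11am,11am,9am,11am) — 2.
Summing: 2 + 2 + 2 = 6.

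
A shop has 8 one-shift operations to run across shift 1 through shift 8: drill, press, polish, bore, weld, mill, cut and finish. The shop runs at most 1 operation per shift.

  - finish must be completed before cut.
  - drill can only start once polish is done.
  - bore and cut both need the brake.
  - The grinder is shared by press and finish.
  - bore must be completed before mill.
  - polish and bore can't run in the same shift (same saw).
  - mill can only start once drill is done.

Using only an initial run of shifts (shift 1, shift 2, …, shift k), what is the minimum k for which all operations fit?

The precedence chain requires at least 3 distinct shifts.
With at most 1 per shift and 8 operations, at least 8 shifts are needed.
8 works (last occupied shift: shift 8): for example press=shift 7, cut=shift 6, drill=shift 2, finish=shift 5, weld=shift 8, bore=shift 3, polish=shift 1, mill=shift 4.

8 shifts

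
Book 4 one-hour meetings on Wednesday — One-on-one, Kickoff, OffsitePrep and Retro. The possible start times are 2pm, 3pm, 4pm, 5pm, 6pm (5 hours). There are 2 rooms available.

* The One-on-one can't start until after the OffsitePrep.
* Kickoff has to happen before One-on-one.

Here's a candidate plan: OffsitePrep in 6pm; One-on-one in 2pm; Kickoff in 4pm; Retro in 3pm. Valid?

No. The One-on-one can't start until after the OffsitePrep is not satisfied.

There are 2 rooms available — holds.
Kickoff has to happen before One-on-one — violated.
The One-on-one can't start until after the OffsitePrep — violated.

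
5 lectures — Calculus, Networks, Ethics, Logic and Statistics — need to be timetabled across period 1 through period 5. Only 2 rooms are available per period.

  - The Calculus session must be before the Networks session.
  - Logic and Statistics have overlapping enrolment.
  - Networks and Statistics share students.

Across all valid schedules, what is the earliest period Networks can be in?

period 2

Precedence pushes Networks to at least period 2.
Networks at period 2 is achievable: Networks=period 2, Logic=period 2, Statistics=period 3, Calculus=period 1, Ethics=period 1.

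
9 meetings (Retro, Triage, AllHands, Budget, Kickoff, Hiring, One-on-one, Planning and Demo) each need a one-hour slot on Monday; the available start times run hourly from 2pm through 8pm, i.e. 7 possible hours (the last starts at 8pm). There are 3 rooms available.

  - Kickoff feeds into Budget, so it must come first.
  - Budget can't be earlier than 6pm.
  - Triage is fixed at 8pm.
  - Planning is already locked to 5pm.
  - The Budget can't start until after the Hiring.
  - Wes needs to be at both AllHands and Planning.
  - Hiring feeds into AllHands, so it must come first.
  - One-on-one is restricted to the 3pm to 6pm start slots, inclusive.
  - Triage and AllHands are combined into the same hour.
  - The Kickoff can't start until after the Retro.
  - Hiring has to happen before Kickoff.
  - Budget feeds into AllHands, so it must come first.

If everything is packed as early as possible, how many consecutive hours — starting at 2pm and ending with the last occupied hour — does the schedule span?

7

The precedence chain requires at least 4 distinct hours.
With at most 3 per hour and 9 meetings, at least 3 hours are needed.
Triage can't be placed before 8pm — that is hour 7 counting from 2pm — so the schedule must run through at least 7 hours.
7 works (last occupied hour: 8pm): for example AllHands in 8pm, Budget in 6pm, Kickoff in 3pm, Triage in 8pm, Planning in 5pm, Hiring in 2pm, Demo in 2pm, One-on-one in 3pm, Retro in 2pm.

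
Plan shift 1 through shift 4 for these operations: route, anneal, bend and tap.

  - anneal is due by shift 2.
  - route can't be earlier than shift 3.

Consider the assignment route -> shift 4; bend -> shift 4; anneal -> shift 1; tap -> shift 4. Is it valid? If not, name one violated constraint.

anneal is due by shift 2 — holds.
route can't be earlier than shift 3 — holds.

Yes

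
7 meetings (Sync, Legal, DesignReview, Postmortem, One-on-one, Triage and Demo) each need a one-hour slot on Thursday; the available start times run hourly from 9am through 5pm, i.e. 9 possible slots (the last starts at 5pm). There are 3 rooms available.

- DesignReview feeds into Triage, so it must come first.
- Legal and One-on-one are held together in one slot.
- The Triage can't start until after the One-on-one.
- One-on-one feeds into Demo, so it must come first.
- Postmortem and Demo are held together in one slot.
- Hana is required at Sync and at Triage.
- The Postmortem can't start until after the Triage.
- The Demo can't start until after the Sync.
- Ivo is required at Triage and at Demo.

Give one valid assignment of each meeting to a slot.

Triage -> 10am, DesignReview -> 9am, One-on-one -> 9am, Sync -> 11am, Demo -> 12pm, Legal -> 9am, Postmortem -> 12pm

Checking: One-on-one(9am) before Demo(12pm); One-on-one(9am) before Triage(10am); DesignReview(9am) before Triage(10am); Triage(10am) before Postmortem(12pm); Sync(11am) before Demo(12pm); Sync(11am) != Triage(10am); Triage(10am) != Demo(12pm); Postmortem = Demo = 12pm; Legal = One-on-one = 9am; max 3 per slot (cap 3).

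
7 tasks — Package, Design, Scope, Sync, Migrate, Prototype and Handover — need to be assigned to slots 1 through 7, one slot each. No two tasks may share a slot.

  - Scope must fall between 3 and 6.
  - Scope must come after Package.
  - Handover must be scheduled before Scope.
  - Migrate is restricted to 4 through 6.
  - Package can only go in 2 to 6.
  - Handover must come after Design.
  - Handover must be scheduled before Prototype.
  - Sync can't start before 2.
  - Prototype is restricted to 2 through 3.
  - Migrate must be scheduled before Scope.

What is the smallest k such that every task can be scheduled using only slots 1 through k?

The precedence chain requires at least 3 distinct slots.
With at most 1 per slot and 7 tasks, at least 7 slots are needed.
Propagating the time windows through the other constraints, Scope can't land before 5, so the schedule must run through at least slot 5.
7 works (last occupied slot: 7): for example Package in 5, Design in 1, Scope in 6, Migrate in 4, Sync in 7, Handover in 2, Prototype in 3.

7 slots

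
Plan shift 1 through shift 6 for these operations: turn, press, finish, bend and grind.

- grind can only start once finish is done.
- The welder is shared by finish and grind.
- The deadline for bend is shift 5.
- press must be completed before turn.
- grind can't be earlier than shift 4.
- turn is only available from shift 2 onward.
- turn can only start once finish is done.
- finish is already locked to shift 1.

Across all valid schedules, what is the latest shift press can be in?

Downstream work caps press at shift 5.
press at shift 5 is achievable: bend=shift 1, finish=shift 1, press=shift 5, grind=shift 4, turn=shift 6.

shift 5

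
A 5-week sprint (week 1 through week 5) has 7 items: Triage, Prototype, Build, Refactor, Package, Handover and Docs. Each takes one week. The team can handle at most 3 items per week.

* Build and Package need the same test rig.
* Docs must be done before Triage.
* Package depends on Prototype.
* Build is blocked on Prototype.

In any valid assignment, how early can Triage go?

Precedence pushes Triage to at least week 2.
Triage at week 2 is achievable: Triage -> week 2; Refactor -> week 1; Handover -> week 2; Prototype -> week 1; Package -> week 3; Build -> week 2; Docs -> week 1.

week 2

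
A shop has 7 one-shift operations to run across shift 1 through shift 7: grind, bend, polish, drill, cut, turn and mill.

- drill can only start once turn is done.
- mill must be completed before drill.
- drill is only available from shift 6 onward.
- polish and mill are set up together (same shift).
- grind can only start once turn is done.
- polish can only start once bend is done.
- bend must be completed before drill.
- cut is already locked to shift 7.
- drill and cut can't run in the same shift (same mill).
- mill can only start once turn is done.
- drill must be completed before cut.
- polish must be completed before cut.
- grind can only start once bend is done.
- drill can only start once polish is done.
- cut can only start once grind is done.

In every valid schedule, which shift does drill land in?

shift 6

drill's window is shift 6–shift 7.
cut is fixed at shift 7, and drill can't share a shift with cut.
So drill must be shift 6.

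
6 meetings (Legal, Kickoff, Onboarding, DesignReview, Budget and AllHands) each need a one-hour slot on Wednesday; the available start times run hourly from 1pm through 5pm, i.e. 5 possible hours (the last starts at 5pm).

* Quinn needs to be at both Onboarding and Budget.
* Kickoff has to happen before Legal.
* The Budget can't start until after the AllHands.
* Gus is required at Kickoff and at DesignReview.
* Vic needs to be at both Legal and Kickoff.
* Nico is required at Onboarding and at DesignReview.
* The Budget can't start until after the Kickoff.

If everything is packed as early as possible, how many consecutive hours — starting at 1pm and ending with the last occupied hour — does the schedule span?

2

The precedence chain requires at least 2 distinct hours.
2 works (last occupied hour: 2pm): for example Onboarding=1pm; DesignReview=2pm; Legal=2pm; Budget=2pm; Kickoff=1pm; AllHands=1pm.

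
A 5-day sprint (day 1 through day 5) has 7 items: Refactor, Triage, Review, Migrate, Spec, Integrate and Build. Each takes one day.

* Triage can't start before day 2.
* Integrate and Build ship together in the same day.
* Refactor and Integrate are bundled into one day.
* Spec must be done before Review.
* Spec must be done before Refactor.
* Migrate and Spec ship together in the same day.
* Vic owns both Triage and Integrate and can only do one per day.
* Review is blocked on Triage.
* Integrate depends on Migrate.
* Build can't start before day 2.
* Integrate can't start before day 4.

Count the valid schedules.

34

Splitting on Refactor: it can be day 4 (14), day 5 (20). Listing each branch's schedules as (Triage, Review, Migrate, Spec, Integrate, Build) by day number:
Refactor=day 4: (2,3,1,1,4,4) (2,3,2,2,4,4) (2,4,1,1,4,4) (2,4,2,2,4,4) (2,4,3,3,4,4) (2,5,1,1,4,4) (2,5,2,2,4,4) (2,5,3,3,4,4) (3,4,1,1,4,4) (3,4,2,2,4,4) (3,4,3,3,4,4) (3,5,1,1,4,4) (3,5,2,2,4,4) (3,5,3,3,4,4) — 14.
Refactor=day 5: (2,3,1,1,5,5) (2,3,2,2,5,5) (2,4,1,1,5,5) (2,4,2,2,5,5) (2,4,3,3,5,5) (2,5,1,1,5,5) (2,5,2,2,5,5) (2,5,3,3,5,5) (2,5,4,4,5,5) (3,4,1,1,5,5) (3,4,2,2,5,5) (3,4,3,3,5,5) (3,5,1,1,5,5) (3,5,2,2,5,5) (3,5,3,3,5,5) (3,5,4,4,5,5) (4,5,1,1,5,5) (4,5,2,2,5,5) (4,5,3,3,5,5) (4,5,4,4,5,5) — 20.
Summing: 14 + 20 = 34.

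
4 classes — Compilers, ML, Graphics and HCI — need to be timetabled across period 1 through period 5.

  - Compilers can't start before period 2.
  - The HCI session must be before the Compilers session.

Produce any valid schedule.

Graphics in period 1, Compilers in period 2, HCI in period 1, ML in period 1

Checking: HCI(period 1) before Compilers(period 2); Compilers=period 2 in [period 2,period 5].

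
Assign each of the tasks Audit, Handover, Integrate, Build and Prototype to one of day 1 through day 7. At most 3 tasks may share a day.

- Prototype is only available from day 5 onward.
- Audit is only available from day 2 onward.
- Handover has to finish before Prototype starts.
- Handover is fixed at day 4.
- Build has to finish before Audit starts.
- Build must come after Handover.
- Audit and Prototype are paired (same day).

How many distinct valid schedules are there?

Splitting on Audit: it can be day 6 (7), day 7 (14). Listing each branch's schedules as (Handover, Integrate, Build, Prototype) by day number:
Audit=day 6: (4,1,5,6) (4,2,5,6) (4,3,5,6) (4,4,5,6) (4,5,5,6) (4,6,5,6) (4,7,5,6) — 7.
Audit=day 7: (4,1,5,7) (4,1,6,7) (4,2,5,7) (4,2,6,7) (4,3,5,7) (4,3,6,7) (4,4,5,7) (4,4,6,7) (4,5,5,7) (4,5,6,7) (4,6,5,7) (4,6,6,7) (4,7,5,7) (4,7,6,7) — 14.
Summing: 7 + 14 = 21.

21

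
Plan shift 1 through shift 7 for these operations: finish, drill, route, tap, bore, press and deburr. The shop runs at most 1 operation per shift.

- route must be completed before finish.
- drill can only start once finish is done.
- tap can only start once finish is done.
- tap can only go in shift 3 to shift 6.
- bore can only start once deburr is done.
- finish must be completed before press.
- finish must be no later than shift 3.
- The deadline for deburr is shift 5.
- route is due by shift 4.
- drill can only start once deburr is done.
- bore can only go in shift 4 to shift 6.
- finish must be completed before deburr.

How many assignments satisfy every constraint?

20

Splitting on drill: it can be shift 4 (2), shift 5 (3), shift 6 (3), shift 7 (12). Listing each branch's schedules as (finish, route, tap, bore, press, deburr) by shift number:
drill=shift 4: (2,1,5,6,7,3) (2,1,6,5,7,3) — 2.
drill=shift 5: (2,1,3,6,7,4) (2,1,4,6,7,3) (2,1,6,4,7,3) — 3.
drill=shift 6: (2,1,3,5,7,4) (2,1,4,5,7,3) (2,1,5,4,7,3) — 3.
drill=shift 7: (2,1,3,5,6,4) (2,1,3,6,4,5) (2,1,3,6,5,4) (2,1,4,5,6,3) (2,1,4,6,3,5) (2,1,4,6,5,3) (2,1,5,4,6,3) (2,1,5,6,3,4) (2,1,5,6,4,3) (2,1,6,4,5,3) (2,1,6,5,3,4) (2,1,6,5,4,3) — 12.
Summing: 2 + 3 + 3 + 12 = 20.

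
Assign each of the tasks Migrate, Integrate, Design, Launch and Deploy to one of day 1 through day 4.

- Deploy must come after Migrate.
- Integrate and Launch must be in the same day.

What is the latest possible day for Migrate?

day 3

Downstream work caps Migrate at day 3.
Migrate at day 3 is achievable: Deploy -> day 4, Launch -> day 1, Design -> day 1, Integrate -> day 1, Migrate -> day 3.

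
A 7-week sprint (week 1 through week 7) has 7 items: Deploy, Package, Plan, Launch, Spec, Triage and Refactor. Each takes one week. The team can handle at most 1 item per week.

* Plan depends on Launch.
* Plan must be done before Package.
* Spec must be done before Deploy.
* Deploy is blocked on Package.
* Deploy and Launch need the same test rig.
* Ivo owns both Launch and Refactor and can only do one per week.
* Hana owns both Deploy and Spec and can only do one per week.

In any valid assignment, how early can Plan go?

week 2

Precedence pushes Plan to at least week 2; downstream work caps Plan at week 5.
Plan at week 2 is achievable: Refactor=week 7, Package=week 3, Spec=week 4, Triage=week 6, Plan=week 2, Launch=week 1, Deploy=week 5.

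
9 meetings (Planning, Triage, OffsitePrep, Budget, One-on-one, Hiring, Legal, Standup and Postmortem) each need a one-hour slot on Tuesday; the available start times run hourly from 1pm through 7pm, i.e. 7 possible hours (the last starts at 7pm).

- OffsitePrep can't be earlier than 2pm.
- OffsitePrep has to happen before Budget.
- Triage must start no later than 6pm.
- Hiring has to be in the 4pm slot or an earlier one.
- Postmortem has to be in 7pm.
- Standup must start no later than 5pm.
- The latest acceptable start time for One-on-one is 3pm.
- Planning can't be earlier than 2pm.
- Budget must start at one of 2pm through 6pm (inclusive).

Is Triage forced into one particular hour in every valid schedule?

No

Triage can be 1pm (e.g. Legal -> 1pm; Hiring -> 1pm; Budget -> 3pm; OffsitePrep -> 2pm; One-on-one -> 1pm; Postmortem -> 7pm; Planning -> 2pm; Triage -> 1pm; Standup -> 1pm) or 2pm (e.g. One-on-one -> 1pm, OffsitePrep -> 2pm, Legal -> 1pm, Standup -> 1pm, Hiring -> 1pm, Postmortem -> 7pm, Triage -> 2pm, Planning -> 2pm, Budget -> 3pm).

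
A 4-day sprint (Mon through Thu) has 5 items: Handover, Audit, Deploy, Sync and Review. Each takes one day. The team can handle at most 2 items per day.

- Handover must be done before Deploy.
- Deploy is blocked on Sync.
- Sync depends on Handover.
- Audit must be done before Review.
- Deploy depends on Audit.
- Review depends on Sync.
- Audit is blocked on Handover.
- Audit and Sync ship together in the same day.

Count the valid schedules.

6

Splitting on Handover: it can be Mon (5), Tue (1). Listing each branch's schedules as (Audit, Deploy, Sync, Review):
Handover=Mon: (Tue,Wed,Tue,Wed) (Tue,Wed,Tue,Thu) (Tue,Thu,Tue,Wed) (Tue,Thu,Tue,Thu) (Wed,Thu,Wed,Thu) — 5.
Handover=Tue: (Wed,Thu,Wed,Thu) — 1.
Summing: 5 + 1 = 6.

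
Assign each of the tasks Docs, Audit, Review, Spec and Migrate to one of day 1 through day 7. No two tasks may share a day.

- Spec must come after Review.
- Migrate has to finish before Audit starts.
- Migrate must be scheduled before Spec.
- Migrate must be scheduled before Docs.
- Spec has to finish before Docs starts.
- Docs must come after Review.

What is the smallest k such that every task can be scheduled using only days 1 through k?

The precedence chain requires at least 3 distinct days.
With at most 1 per day and 5 tasks, at least 5 days are needed.
5 works (last occupied day: day 5): for example Audit in day 5; Migrate in day 1; Docs in day 4; Spec in day 3; Review in day 2.

5 days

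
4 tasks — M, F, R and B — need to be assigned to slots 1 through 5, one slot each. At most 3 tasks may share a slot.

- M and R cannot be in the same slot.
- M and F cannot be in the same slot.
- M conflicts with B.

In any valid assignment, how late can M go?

5

M at 5 is achievable: R in 1; F in 1; M in 5; B in 1.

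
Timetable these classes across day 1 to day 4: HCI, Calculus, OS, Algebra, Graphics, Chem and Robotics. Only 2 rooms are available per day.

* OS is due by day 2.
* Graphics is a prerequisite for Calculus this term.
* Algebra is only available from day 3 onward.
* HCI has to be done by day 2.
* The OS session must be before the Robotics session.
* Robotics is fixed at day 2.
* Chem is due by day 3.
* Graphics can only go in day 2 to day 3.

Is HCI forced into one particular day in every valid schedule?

HCI can be day 1 (e.g. Calculus=day 4; Robotics=day 2; Algebra=day 3; Chem=day 3; HCI=day 1; OS=day 1; Graphics=day 2) or day 2 (e.g. Chem=day 1; Robotics=day 2; Calculus=day 4; Graphics=day 3; HCI=day 2; OS=day 1; Algebra=day 3).

No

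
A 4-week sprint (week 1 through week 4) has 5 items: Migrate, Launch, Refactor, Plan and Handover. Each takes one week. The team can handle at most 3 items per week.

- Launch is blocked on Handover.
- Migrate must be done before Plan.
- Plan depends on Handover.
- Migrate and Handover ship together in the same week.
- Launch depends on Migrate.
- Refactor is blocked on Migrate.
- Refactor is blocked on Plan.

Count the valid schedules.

Splitting on Migrate: it can be week 1 (9), week 2 (2). Listing each branch's schedules as (Launch, Refactor, Plan, Handover) by week number:
Migrate=week 1: (2,3,2,1) (2,4,2,1) (2,4,3,1) (3,3,2,1) (3,4,2,1) (3,4,3,1) (4,3,2,1) (4,4,2,1) (4,4,3,1) — 9.
Migrate=week 2: (3,4,3,2) (4,4,3,2) — 2.
Summing: 9 + 2 = 11.

11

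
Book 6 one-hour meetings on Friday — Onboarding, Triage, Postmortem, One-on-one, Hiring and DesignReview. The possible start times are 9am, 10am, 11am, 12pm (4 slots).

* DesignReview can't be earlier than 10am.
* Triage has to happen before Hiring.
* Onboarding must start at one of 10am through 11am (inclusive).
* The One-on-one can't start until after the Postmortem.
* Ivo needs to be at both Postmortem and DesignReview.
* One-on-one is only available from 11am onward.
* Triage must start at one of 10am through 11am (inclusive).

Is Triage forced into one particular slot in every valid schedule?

No

Triage can be 10am (e.g. Onboarding in 10am; One-on-one in 11am; Hiring in 11am; Triage in 10am; Postmortem in 9am; DesignReview in 10am) or 11am (e.g. Onboarding in 10am, One-on-one in 11am, Postmortem in 9am, Hiring in 12pm, Triage in 11am, DesignReview in 10am).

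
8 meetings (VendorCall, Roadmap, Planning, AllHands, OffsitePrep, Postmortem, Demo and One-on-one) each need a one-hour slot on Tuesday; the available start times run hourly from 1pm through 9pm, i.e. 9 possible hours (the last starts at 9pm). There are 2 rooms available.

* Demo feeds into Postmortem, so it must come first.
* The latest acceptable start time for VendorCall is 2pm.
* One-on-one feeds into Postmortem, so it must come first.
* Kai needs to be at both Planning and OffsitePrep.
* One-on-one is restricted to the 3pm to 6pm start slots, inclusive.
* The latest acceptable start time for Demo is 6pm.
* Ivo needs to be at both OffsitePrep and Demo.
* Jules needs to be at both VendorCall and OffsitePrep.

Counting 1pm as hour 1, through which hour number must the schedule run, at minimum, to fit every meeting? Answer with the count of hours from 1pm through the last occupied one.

4

The precedence chain requires at least 2 distinct hours.
With at most 2 per hour and 8 meetings, at least 4 hours are needed.
Propagating the time windows through the other constraints, Postmortem can't land before 4pm — that is hour 4 counting from 1pm — so the schedule must run through at least 4 hours.
4 works (last occupied hour: 4pm): for example Planning=2pm, VendorCall=1pm, Postmortem=4pm, AllHands=3pm, Demo=1pm, One-on-one=3pm, OffsitePrep=4pm, Roadmap=2pm.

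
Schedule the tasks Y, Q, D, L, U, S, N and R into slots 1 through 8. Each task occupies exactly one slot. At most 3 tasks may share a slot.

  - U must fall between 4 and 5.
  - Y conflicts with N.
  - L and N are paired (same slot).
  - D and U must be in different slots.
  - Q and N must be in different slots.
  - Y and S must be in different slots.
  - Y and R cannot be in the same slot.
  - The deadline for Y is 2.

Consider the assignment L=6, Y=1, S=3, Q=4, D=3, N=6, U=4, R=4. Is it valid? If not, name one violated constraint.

Q and N must be in different slots — holds.
L and N are paired (same slot) — holds.
The deadline for Y is 2 — holds.
Y and R cannot be in the same slot — holds.
U must fall between 4 and 5 — holds.
Y conflicts with N — holds.
At most 3 tasks may share a slot — holds.
Y and S must be in different slots — holds.
D and U must be in different slots — holds.

Yes, all constraints hold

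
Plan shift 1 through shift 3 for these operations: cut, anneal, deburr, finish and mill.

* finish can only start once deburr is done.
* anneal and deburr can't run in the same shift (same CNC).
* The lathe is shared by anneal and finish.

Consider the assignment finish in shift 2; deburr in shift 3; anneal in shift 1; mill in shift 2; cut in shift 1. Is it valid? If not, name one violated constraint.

finish can only start once deburr is done — violated.
The lathe is shared by anneal and finish — holds.
anneal and deburr can't run in the same shift (same CNC) — holds.

No. finish can only start once deburr is done is not satisfied.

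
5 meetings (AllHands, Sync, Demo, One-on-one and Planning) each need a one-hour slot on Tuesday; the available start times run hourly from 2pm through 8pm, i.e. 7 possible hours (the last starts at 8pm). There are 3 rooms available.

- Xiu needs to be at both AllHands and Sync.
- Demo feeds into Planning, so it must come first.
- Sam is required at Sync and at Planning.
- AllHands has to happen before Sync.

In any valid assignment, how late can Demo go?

7pm

Downstream work caps Demo at 7pm.
Demo at 7pm is achievable: Demo in 7pm, Sync in 3pm, One-on-one in 2pm, AllHands in 2pm, Planning in 8pm.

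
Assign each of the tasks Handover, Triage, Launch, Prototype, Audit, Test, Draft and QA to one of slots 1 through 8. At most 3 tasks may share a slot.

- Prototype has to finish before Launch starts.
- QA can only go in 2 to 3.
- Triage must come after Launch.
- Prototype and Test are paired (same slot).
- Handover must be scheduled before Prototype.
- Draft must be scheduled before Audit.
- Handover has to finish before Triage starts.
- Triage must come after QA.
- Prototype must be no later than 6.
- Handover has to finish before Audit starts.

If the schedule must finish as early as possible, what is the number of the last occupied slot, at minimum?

slot 4

The precedence chain requires at least 4 distinct slots.
With at most 3 per slot and 8 tasks, at least 3 slots are needed.
4 works (last occupied slot: 4): for example Handover=1; Triage=4; Prototype=2; Test=2; Audit=3; QA=2; Draft=1; Launch=3.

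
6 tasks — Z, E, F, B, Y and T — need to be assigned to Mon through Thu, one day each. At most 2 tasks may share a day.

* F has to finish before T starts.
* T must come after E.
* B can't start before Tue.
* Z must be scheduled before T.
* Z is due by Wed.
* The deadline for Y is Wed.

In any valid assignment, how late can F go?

Downstream work caps F at Wed.
F at Wed is achievable: T in Thu, E in Tue, F in Wed, Y in Mon, Z in Mon, B in Tue.

Wed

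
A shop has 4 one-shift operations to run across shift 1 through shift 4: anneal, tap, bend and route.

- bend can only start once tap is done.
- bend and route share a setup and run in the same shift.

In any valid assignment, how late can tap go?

Downstream work caps tap at shift 3.
tap at shift 3 is achievable: bend -> shift 4; tap -> shift 3; anneal -> shift 1; route -> shift 4.

shift 3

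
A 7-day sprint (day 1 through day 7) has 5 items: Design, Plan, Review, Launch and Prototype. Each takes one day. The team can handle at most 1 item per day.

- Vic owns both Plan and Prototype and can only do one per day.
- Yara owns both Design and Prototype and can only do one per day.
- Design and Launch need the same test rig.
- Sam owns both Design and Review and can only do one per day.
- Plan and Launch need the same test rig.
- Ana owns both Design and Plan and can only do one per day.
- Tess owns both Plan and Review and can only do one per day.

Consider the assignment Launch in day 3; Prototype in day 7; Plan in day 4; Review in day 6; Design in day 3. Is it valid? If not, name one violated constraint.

The team can handle at most 1 item per day — violated.
Tess owns both Plan and Review and can only do one per day — holds.
Plan and Launch need the same test rig — holds.
Design and Launch need the same test rig — violated.
Vic owns both Plan and Prototype and can only do one per day — holds.
Sam owns both Design and Review and can only do one per day — holds.
Yara owns both Design and Prototype and can only do one per day — holds.
Ana owns both Design and Plan and can only do one per day — holds.

Invalid. Design and Launch need the same test rig.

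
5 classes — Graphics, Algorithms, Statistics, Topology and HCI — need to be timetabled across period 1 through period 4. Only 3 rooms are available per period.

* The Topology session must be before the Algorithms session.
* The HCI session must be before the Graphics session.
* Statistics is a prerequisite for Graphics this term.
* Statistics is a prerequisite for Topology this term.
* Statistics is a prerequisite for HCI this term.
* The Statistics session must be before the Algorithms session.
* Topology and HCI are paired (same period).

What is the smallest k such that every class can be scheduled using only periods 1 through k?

3 periods

The precedence chain requires at least 3 distinct periods.
With at most 3 per period and 5 classes, at least 2 periods are needed.
3 works (last occupied period: period 3): for example Statistics=period 1, HCI=period 2, Algorithms=period 3, Topology=period 2, Graphics=period 3.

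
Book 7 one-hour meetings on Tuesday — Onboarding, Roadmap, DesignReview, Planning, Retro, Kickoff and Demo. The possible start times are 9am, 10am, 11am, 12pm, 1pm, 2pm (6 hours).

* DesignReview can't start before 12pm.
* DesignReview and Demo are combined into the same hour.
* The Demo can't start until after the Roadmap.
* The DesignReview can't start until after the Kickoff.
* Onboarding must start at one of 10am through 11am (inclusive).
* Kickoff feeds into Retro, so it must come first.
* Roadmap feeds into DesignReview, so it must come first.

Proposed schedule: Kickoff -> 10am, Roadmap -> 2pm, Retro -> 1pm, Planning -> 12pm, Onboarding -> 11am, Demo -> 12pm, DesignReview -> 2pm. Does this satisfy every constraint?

No. The Demo can't start until after the Roadmap is not satisfied.

DesignReview can't start before 12pm — holds.
DesignReview and Demo are combined into the same hour — violated.
The DesignReview can't start until after the Kickoff — holds.
The Demo can't start until after the Roadmap — violated.
Onboarding must start at one of 10am through 11am (inclusive) — holds.
Roadmap feeds into DesignReview, so it must come first — violated.
Kickoff feeds into Retro, so it must come first — holds.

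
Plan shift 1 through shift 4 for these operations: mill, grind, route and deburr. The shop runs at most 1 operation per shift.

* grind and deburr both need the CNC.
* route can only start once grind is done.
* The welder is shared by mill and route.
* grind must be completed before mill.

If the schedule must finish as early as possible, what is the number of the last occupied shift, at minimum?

The precedence chain requires at least 2 distinct shifts.
With at most 1 per shift and 4 operations, at least 4 shifts are needed.
4 works (last occupied shift: shift 4): for example deburr=shift 4; grind=shift 1; mill=shift 2; route=shift 3.

4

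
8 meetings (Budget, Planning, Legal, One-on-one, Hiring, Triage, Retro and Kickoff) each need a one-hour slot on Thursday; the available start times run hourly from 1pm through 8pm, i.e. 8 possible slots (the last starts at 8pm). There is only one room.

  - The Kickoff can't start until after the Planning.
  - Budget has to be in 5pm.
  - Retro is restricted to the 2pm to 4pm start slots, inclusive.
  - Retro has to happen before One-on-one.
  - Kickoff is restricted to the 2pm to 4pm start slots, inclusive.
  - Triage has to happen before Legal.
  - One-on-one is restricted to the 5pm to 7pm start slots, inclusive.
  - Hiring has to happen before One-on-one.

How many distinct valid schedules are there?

Splitting on Planning: it can be 1pm (18), 2pm (6), 3pm (3). Listing each branch's schedules as (Budget, Legal, One-on-one, Hiring, Triage, Retro, Kickoff):
Planning=1pm: (5pm,8pm,6pm,2pm,7pm,3pm,4pm) (5pm,8pm,6pm,2pm,7pm,4pm,3pm) (5pm,8pm,6pm,3pm,7pm,2pm,4pm) (5pm,8pm,6pm,3pm,7pm,4pm,2pm) (5pm,8pm,6pm,4pm,7pm,2pm,3pm) (5pm,8pm,6pm,4pm,7pm,3pm,2pm) (5pm,8pm,7pm,2pm,6pm,3pm,4pm) (5pm,8pm,7pm,2pm,6pm,4pm,3pm) (5pm,8pm,7pm,3pm,6pm,2pm,4pm) (5pm,8pm,7pm,3pm,6pm,4pm,2pm) (5pm,8pm,7pm,4pm,6pm,2pm,3pm) (5pm,8pm,7pm,4pm,6pm,3pm,2pm) (5pm,8pm,7pm,6pm,2pm,3pm,4pm) (5pm,8pm,7pm,6pm,2pm,4pm,3pm) (5pm,8pm,7pm,6pm,3pm,2pm,4pm) (5pm,8pm,7pm,6pm,3pm,4pm,2pm) (5pm,8pm,7pm,6pm,4pm,2pm,3pm) (5pm,8pm,7pm,6pm,4pm,3pm,2pm) — 18.
Planning=2pm: (5pm,8pm,6pm,1pm,7pm,3pm,4pm) (5pm,8pm,6pm,1pm,7pm,4pm,3pm) (5pm,8pm,7pm,1pm,6pm,3pm,4pm) (5pm,8pm,7pm,1pm,6pm,4pm,3pm) (5pm,8pm,7pm,6pm,1pm,3pm,4pm) (5pm,8pm,7pm,6pm,1pm,4pm,3pm) — 6.
Planning=3pm: (5pm,8pm,6pm,1pm,7pm,2pm,4pm) (5pm,8pm,7pm,1pm,6pm,2pm,4pm) (5pm,8pm,7pm,6pm,1pm,2pm,4pm) — 3.
Summing: 18 + 6 + 3 = 27.

27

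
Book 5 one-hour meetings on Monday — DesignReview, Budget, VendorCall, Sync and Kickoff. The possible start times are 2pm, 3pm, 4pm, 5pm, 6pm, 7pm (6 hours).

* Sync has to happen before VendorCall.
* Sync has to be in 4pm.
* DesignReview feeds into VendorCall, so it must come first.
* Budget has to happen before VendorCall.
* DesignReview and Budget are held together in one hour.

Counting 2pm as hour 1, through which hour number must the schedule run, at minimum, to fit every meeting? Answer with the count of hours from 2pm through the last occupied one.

The precedence chain requires at least 2 distinct hours.
Propagating the time windows through the other constraints, VendorCall can't land before 5pm — that is hour 4 counting from 2pm — so the schedule must run through at least 4 hours.
4 works (last occupied hour: 5pm): for example DesignReview in 2pm, VendorCall in 5pm, Kickoff in 2pm, Budget in 2pm, Sync in 4pm.

4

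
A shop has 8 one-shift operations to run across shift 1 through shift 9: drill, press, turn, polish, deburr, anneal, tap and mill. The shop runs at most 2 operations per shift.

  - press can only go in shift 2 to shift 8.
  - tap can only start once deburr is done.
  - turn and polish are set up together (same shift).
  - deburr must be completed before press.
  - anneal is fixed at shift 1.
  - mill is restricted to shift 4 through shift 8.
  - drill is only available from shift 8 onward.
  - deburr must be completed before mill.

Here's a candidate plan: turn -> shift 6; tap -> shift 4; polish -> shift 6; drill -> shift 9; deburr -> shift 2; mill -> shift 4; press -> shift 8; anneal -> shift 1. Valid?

Yes, all constraints hold

anneal is fixed at shift 1 — holds.
deburr must be completed before mill — holds.
drill is only available from shift 8 onward — holds.
deburr must be completed before press — holds.
tap can only start once deburr is done — holds.
press can only go in shift 2 to shift 8 — holds.
mill is restricted to shift 4 through shift 8 — holds.
turn and polish are set up together (same shift) — holds.
The shop runs at most 2 operations per shift — holds.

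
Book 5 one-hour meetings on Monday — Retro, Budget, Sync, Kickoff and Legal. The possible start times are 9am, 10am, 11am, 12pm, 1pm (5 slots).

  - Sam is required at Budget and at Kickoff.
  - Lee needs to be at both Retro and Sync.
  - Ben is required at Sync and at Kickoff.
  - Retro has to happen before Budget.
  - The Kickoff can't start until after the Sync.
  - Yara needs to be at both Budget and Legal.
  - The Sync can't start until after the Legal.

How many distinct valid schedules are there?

Splitting on Retro: it can be 9am (26), 10am (13), 11am (7), 12pm (4). Listing each branch's schedules as (Budget, Sync, Kickoff, Legal):
Retro=9am: (10am,10am,11am,9am) (10am,10am,12pm,9am) (10am,10am,1pm,9am) (10am,11am,12pm,9am) (10am,11am,1pm,9am) (10am,12pm,1pm,9am) (10am,12pm,1pm,11am) (11am,10am,12pm,9am) (11am,10am,1pm,9am) (11am,11am,12pm,9am) (11am,11am,12pm,10am) (11am,11am,1pm,9am) (11am,11am,1pm,10am) (11am,12pm,1pm,9am) (11am,12pm,1pm,10am) (12pm,10am,11am,9am) (12pm,10am,1pm,9am) (12pm,11am,1pm,9am) (12pm,11am,1pm,10am) (12pm,12pm,1pm,9am) (12pm,12pm,1pm,10am) (12pm,12pm,1pm,11am) (1pm,10am,11am,9am) (1pm,10am,12pm,9am) (1pm,11am,12pm,9am) (1pm,11am,12pm,10am) — 26.
Retro=10am: (11am,11am,12pm,9am) (11am,11am,12pm,10am) (11am,11am,1pm,9am) (11am,11am,1pm,10am) (11am,12pm,1pm,9am) (11am,12pm,1pm,10am) (12pm,11am,1pm,9am) (12pm,11am,1pm,10am) (12pm,12pm,1pm,9am) (12pm,12pm,1pm,10am) (12pm,12pm,1pm,11am) (1pm,11am,12pm,9am) (1pm,11am,12pm,10am) — 13.
Retro=11am: (12pm,10am,11am,9am) (12pm,10am,1pm,9am) (12pm,12pm,1pm,9am) (12pm,12pm,1pm,10am) (12pm,12pm,1pm,11am) (1pm,10am,11am,9am) (1pm,10am,12pm,9am) — 7.
Retro=12pm: (1pm,10am,11am,9am) (1pm,10am,12pm,9am) (1pm,11am,12pm,9am) (1pm,11am,12pm,10am) — 4.
Summing: 26 + 13 + 7 + 4 = 50.

50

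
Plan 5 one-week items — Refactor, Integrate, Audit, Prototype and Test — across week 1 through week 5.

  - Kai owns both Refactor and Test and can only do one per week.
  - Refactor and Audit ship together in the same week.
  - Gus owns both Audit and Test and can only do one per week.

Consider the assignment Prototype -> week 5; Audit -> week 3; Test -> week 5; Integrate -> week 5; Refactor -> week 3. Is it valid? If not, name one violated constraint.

Kai owns both Refactor and Test and can only do one per week — holds.
Refactor and Audit ship together in the same week — holds.
Gus owns both Audit and Test and can only do one per week — holds.

Yes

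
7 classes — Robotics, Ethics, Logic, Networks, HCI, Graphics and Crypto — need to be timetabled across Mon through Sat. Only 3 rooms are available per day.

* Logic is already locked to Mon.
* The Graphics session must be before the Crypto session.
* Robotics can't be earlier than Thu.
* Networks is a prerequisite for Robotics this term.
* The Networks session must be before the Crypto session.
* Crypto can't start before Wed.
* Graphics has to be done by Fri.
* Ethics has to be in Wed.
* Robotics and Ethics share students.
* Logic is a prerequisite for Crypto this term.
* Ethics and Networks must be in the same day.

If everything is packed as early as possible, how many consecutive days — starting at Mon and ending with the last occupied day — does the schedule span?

The precedence chain requires at least 2 distinct days.
With at most 3 per day and 7 classes, at least 3 days are needed.
Robotics can't be placed before Thu — that is day 4 counting from Mon — so the schedule must run through at least 4 days.
4 works (last occupied day: Thu): for example Ethics in Wed, HCI in Mon, Graphics in Mon, Robotics in Thu, Logic in Mon, Networks in Wed, Crypto in Thu.

4 days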